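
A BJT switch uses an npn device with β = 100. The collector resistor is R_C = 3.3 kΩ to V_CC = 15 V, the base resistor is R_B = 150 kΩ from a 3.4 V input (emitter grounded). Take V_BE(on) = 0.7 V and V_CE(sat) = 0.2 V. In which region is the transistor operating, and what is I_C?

Assume active. Base-emitter loop: I_B = (V_BB − V_BE)/R_B = (3.4 − 0.7)/150 = 0.018 mA.
I_C = β·I_B = 100×0.018 = 1.8 mA.
V_CE = V_CC − I_C·R_C = 15 − 1.8×3.3 = 9.06 V > V_CE(sat), so the active-region assumption holds.

active; I_C ≈ 1.8 mA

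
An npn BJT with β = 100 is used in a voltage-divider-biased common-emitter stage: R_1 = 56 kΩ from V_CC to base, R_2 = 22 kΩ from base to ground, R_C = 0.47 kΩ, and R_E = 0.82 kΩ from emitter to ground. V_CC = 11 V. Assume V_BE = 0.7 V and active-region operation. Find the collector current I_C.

Thevenize the base divider: V_Th = V_CC·R_2/(R_1+R_2) = 11×22/78 = 3.1 V, R_Th = R_1‖R_2 = 15.8 kΩ.
Base-emitter loop: V_Th = I_B·R_Th + V_BE + (β+1)I_B·R_E, so I_B = (3.1 − 0.7) / (15.8 + 101×0.82) = 0.0244 mA.
I_C = β·I_B = 100×0.0244 = 2.44 mA, and I_E = (β+1)I_B = 2.46 mA.
V_CE = V_CC − I_C·R_C − I_E·R_E = 11 − 2.44×0.47 − 2.46×0.82 = 7.84 V.
V_CE = 7.84 V > 0.2 V confirms active-region operation.

I_C ≈ 2.4 mA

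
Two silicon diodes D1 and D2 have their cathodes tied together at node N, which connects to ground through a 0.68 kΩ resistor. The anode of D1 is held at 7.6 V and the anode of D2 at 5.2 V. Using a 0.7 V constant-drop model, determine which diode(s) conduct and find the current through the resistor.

Assume both conduct. Then node N would need to be at both 7.6−0.7 = 6.9 V and 5.2−0.7 = 4.5 V, which is impossible.
Assume only D1 conducts: V_N = 7.6 − 0.7 = 6.9 V, so I_R = 6.9/0.68 = 10.1 mA.
Check D2: its anode-to-cathode voltage is 5.2 − 6.9 = -1.7 V < 0.7 V, so it is off. The assumption is consistent.

Only D1 conducts; I_R ≈ 10 mA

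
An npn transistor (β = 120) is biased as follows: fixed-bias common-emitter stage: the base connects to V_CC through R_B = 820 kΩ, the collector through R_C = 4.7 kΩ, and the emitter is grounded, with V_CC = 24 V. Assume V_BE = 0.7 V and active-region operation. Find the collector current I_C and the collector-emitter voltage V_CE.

Base loop: V_CC = I_B·R_B + V_BE, so I_B = (24 − 0.7)/820 kΩ = 0.0284 mA.
In the active region I_C = β·I_B = 120 × 0.0284 = 3.41 mA.
Collector loop: V_CE = V_CC − I_C·R_C = 24 − 3.41×4.7 = 7.97 V.
Since V_CE = 7.97 V > V_CE(sat) ≈ 0.2 V, the transistor is in the active region as assumed.

I_C ≈ 3.4 mA, V_CE ≈ 8 V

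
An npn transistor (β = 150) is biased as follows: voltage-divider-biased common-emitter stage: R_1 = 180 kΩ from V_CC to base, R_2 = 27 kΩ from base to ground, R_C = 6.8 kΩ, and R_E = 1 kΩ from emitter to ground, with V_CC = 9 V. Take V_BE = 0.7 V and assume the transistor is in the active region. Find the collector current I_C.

Thevenize the base divider: V_Th = V_CC·R_2/(R_1+R_2) = 9×27/207 = 1.17 V, R_Th = R_1‖R_2 = 23.5 kΩ.
Base-emitter loop: V_Th = I_B·R_Th + V_BE + (β+1)I_B·R_E, so I_B = (1.17 − 0.7) / (23.5 + 151×1) = 0.00272 mA.
I_C = β·I_B = 150×0.00272 = 0.407 mA, and I_E = (β+1)I_B = 0.41 mA.
V_CE = V_CC − I_C·R_C − I_E·R_E = 9 − 0.407×6.8 − 0.41×1 = 5.82 V.
V_CE = 5.82 V > 0.2 V confirms active-region operation.

I_C ≈ 0.41 mA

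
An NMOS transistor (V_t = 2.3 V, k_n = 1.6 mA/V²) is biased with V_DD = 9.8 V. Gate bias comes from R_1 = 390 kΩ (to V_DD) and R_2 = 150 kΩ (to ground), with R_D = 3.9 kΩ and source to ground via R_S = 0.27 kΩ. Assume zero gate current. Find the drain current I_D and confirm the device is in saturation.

V_G = V_DD·R_2/(R_1+R_2) = 9.8×150/540 = 2.72 V.
Assume saturation: I_D = (k_n/2)(V_GS − V_t)² with V_GS = V_G − I_D·R_S = 2.72 − 0.27·I_D.
Substituting gives 0.0583·I_D² − 1.18·I_D + 0.143 = 0, with roots I_D = 0.121 or 20.2 mA.
The root I_D = 20.2 mA gives V_GS = -2.72 V ≤ V_t, so take I_D = 0.121 mA.
Then V_GS = 2.69 V and V_DS = V_DD − I_D(R_D+R_S) = 9.8 − 0.121×4.17 = 9.29 V.
Saturation requires V_DS ≥ V_GS − V_t = 0.389 V; 9.29 ≥ 0.389 ✓.

I_D ≈ 0.12 mA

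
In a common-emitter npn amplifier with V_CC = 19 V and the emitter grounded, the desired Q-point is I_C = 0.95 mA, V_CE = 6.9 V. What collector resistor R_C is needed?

R_C ≈ 13 kΩ

Collector loop: V_CC = I_C·R_C + V_CE.
R_C = (V_CC − V_CE)/I_C = (19 − 6.9)/0.95 = 12.7 kΩ.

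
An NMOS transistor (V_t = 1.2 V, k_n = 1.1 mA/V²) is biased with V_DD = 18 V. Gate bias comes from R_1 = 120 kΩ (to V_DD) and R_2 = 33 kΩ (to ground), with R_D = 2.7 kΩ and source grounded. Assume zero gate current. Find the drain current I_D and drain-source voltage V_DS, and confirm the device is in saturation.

V_G = V_DD·R_2/(R_1+R_2) = 18×33/153 = 3.88 V. With the source grounded, V_GS = V_G = 3.88 V.
Assume saturation: I_D = (k_n/2)(V_GS − V_t)² = (1.1/2)×(3.88 − 1.2)² = 0.55×2.68² = 3.96 mA.
V_DS = V_DD − I_D·R_D = 18 − 3.96×2.7 = 7.32 V.
Saturation requires V_DS ≥ V_GS − V_t = 2.68 V; 7.32 ≥ 2.68 ✓.

I_D ≈ 4 mA, V_DS ≈ 7.3 V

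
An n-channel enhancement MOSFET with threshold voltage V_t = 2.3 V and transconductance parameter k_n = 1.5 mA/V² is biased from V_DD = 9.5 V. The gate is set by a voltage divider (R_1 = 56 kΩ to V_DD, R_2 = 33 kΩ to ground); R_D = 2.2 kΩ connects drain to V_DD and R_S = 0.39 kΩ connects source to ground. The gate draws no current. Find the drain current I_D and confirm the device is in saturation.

I_D ≈ 0.68 mA

V_G = V_DD·R_2/(R_1+R_2) = 9.5×33/89 = 3.52 V.
Assume saturation: I_D = (k_n/2)(V_GS − V_t)² with V_GS = V_G − I_D·R_S = 3.52 − 0.39·I_D.
Substituting gives 0.114·I_D² − 1.72·I_D + 1.12 = 0, with roots I_D = 0.685 or 14.4 mA.
The root I_D = 14.4 mA gives V_GS = -2.07 V ≤ V_t, so take I_D = 0.685 mA.
Then V_GS = 3.26 V and V_DS = V_DD − I_D(R_D+R_S) = 9.5 − 0.685×2.59 = 7.73 V.
Saturation requires V_DS ≥ V_GS − V_t = 0.955 V; 7.73 ≥ 0.955 ✓.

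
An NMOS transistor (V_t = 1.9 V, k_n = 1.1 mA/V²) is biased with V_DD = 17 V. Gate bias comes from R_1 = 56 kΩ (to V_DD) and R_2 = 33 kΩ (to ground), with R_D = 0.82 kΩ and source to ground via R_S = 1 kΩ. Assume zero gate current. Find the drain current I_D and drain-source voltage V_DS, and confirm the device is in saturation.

V_G = V_DD·R_2/(R_1+R_2) = 17×33/89 = 6.3 V.
Assume saturation: I_D = (k_n/2)(V_GS − V_t)² with V_GS = V_G − I_D·R_S = 6.3 − 1·I_D.
Substituting gives 0.55·I_D² − 5.84·I_D + 10.7 = 0, with roots I_D = 2.34 or 8.28 mA.
The root I_D = 8.28 mA gives V_GS = -1.98 V ≤ V_t, so take I_D = 2.34 mA.
Then V_GS = 3.96 V and V_DS = V_DD − I_D(R_D+R_S) = 17 − 2.34×1.82 = 12.7 V.
Saturation requires V_DS ≥ V_GS − V_t = 2.06 V; 12.7 ≥ 2.06 ✓.

I_D ≈ 2.3 mA, V_DS ≈ 13 V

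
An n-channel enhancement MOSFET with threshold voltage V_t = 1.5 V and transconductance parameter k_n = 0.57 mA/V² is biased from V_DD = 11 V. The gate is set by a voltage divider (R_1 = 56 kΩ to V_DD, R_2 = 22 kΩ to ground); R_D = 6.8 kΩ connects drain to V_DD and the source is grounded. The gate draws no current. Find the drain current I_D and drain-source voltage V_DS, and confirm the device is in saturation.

V_G = V_DD·R_2/(R_1+R_2) = 11×22/78 = 3.1 V. With the source grounded, V_GS = V_G = 3.1 V.
Assume saturation: I_D = (k_n/2)(V_GS − V_t)² = (0.57/2)×(3.1 − 1.5)² = 0.285×1.6² = 0.732 mA.
V_DS = V_DD − I_D·R_D = 11 − 0.732×6.8 = 6.02 V.
Saturation requires V_DS ≥ V_GS − V_t = 1.6 V; 6.02 ≥ 1.6 ✓.

I_D ≈ 0.73 mA, V_DS ≈ 6 V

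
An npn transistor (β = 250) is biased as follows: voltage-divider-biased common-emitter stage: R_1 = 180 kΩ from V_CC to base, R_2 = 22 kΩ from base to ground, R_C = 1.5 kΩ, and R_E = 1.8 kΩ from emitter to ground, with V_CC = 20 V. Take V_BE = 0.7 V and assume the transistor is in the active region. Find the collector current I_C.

I_C ≈ 0.78 mA

Thevenize the base divider: V_Th = V_CC·R_2/(R_1+R_2) = 20×22/202 = 2.18 V, R_Th = R_1‖R_2 = 19.6 kΩ.
Base-emitter loop: V_Th = I_B·R_Th + V_BE + (β+1)I_B·R_E, so I_B = (2.18 − 0.7) / (19.6 + 251×1.8) = 0.00314 mA.
I_C = β·I_B = 250×0.00314 = 0.784 mA, and I_E = (β+1)I_B = 0.787 mA.
V_CE = V_CC − I_C·R_C − I_E·R_E = 20 − 0.784×1.5 − 0.787×1.8 = 17.4 V.
V_CE = 17.4 V > 0.2 V confirms active-region operation.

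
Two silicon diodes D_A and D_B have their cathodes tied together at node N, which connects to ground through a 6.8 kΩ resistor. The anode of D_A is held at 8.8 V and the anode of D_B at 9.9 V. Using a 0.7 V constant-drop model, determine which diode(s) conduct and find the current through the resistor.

Only D_B conducts; I_R ≈ 1.4 mA

Assume both conduct. Then node N would need to be at both 8.8−0.7 = 8.1 V and 9.9−0.7 = 9.2 V, which is impossible.
Assume only D_B conducts: V_N = 9.9 − 0.7 = 9.2 V, so I_R = 9.2/6.8 = 1.35 mA.
Check D_A: its anode-to-cathode voltage is 8.8 − 9.2 = -0.4 V < 0.7 V, so it is off. The assumption is consistent.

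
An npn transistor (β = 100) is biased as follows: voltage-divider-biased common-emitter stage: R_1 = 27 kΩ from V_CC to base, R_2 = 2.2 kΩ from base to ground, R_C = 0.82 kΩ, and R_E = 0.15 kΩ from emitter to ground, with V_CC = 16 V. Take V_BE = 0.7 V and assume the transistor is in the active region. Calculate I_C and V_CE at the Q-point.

I_C ≈ 2.9 mA, V_CE ≈ 13 V

Thevenize the base divider: V_Th = V_CC·R_2/(R_1+R_2) = 16×2.2/29.2 = 1.21 V, R_Th = R_1‖R_2 = 2.03 kΩ.
Base-emitter loop: V_Th = I_B·R_Th + V_BE + (β+1)I_B·R_E, so I_B = (1.21 − 0.7) / (2.03 + 101×0.15) = 0.0294 mA.
I_C = β·I_B = 100×0.0294 = 2.94 mA, and I_E = (β+1)I_B = 2.97 mA.
V_CE = V_CC − I_C·R_C − I_E·R_E = 16 − 2.94×0.82 − 2.97×0.15 = 13.1 V.
V_CE = 13.1 V > 0.2 V confirms active-region operation.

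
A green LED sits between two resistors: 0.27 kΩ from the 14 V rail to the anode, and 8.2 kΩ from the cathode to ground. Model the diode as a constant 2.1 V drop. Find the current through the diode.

The two resistors are in series with the diode, so KVL gives 14 = I·0.27 + 2.1 + I·8.2.
I = (14 − 2.1) / (0.27 + 8.2) kΩ = 11.9 / 8.47 = 1.4 mA.

I ≈ 1.4 mA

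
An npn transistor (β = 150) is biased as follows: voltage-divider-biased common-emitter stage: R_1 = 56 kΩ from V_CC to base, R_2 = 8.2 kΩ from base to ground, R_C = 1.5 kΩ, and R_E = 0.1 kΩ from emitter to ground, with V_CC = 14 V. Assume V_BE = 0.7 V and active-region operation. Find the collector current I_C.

I_C ≈ 7.3 mA

Thevenize the base divider: V_Th = V_CC·R_2/(R_1+R_2) = 14×8.2/64.2 = 1.79 V, R_Th = R_1‖R_2 = 7.15 kΩ.
Base-emitter loop: V_Th = I_B·R_Th + V_BE + (β+1)I_B·R_E, so I_B = (1.79 − 0.7) / (7.15 + 151×0.1) = 0.0489 mA.
I_C = β·I_B = 150×0.0489 = 7.34 mA, and I_E = (β+1)I_B = 7.38 mA.
V_CE = V_CC − I_C·R_C − I_E·R_E = 14 − 7.34×1.5 − 7.38×0.1 = 2.26 V.
V_CE = 2.26 V > 0.2 V confirms active-region operation.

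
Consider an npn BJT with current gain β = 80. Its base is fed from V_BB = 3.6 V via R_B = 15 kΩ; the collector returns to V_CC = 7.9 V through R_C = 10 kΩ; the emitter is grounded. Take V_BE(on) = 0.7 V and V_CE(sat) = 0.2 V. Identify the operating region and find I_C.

Assume active: I_B = (3.6 − 0.7)/15 = 0.193 mA, giving I_C = β·I_B = 15.5 mA.
But then V_CE = 7.9 − 15.5×10 = -147 V < V_CE(sat) = 0.2 V — impossible in the active region.
So the transistor is saturated. With V_CE = 0.2 V, I_C = (V_CC − 0.2)/R_C = 7.7/10 = 0.77 mA.
Check: β·I_B = 15.5 mA > I_C = 0.77 mA, confirming saturation.

saturation; I_C ≈ 0.77 mA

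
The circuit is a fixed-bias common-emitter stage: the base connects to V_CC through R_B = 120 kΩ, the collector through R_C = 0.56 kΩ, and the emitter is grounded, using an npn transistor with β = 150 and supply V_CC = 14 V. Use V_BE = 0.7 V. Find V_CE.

V_CE ≈ 4.7 V

Base loop: V_CC = I_B·R_B + V_BE, so I_B = (14 − 0.7)/120 kΩ = 0.111 mA.
In the active region I_C = β·I_B = 150 × 0.111 = 16.6 mA.
Collector loop: V_CE = V_CC − I_C·R_C = 14 − 16.6×0.56 = 4.69 V.
Since V_CE = 4.69 V > V_CE(sat) ≈ 0.2 V, the transistor is in the active region as assumed.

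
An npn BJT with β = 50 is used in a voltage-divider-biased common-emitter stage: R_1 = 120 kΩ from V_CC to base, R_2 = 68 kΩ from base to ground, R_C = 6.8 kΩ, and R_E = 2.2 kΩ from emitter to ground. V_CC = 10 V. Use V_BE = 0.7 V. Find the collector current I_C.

I_C ≈ 0.94 mA

Thevenize the base divider: V_Th = V_CC·R_2/(R_1+R_2) = 10×68/188 = 3.62 V, R_Th = R_1‖R_2 = 43.4 kΩ.
Base-emitter loop: V_Th = I_B·R_Th + V_BE + (β+1)I_B·R_E, so I_B = (3.62 − 0.7) / (43.4 + 51×2.2) = 0.0187 mA.
I_C = β·I_B = 50×0.0187 = 0.937 mA, and I_E = (β+1)I_B = 0.956 mA.
V_CE = V_CC − I_C·R_C − I_E·R_E = 10 − 0.937×6.8 − 0.956×2.2 = 1.52 V.
V_CE = 1.52 V > 0.2 V confirms active-region operation.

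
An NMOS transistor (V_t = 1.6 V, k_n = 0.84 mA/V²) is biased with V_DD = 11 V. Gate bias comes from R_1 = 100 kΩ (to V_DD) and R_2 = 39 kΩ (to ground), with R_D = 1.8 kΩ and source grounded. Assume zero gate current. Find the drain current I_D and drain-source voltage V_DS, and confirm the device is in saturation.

I_D ≈ 0.93 mA, V_DS ≈ 9.3 V

V_G = V_DD·R_2/(R_1+R_2) = 11×39/139 = 3.09 V. With the source grounded, V_GS = V_G = 3.09 V.
Assume saturation: I_D = (k_n/2)(V_GS − V_t)² = (0.84/2)×(3.09 − 1.6)² = 0.42×1.49² = 0.928 mA.
V_DS = V_DD − I_D·R_D = 11 − 0.928×1.8 = 9.33 V.
Saturation requires V_DS ≥ V_GS − V_t = 1.49 V; 9.33 ≥ 1.49 ✓.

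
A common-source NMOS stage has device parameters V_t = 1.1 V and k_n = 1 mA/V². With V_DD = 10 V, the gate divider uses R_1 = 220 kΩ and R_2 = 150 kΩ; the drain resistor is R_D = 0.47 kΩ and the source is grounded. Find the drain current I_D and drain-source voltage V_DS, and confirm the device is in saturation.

V_G = V_DD·R_2/(R_1+R_2) = 10×150/370 = 4.05 V. With the source grounded, V_GS = V_G = 4.05 V.
Assume saturation: I_D = (k_n/2)(V_GS − V_t)² = (1/2)×(4.05 − 1.1)² = 0.5×2.95² = 4.36 mA.
V_DS = V_DD − I_D·R_D = 10 − 4.36×0.47 = 7.95 V.
Saturation requires V_DS ≥ V_GS − V_t = 2.95 V; 7.95 ≥ 2.95 ✓.

I_D ≈ 4.4 mA, V_DS ≈ 7.9 V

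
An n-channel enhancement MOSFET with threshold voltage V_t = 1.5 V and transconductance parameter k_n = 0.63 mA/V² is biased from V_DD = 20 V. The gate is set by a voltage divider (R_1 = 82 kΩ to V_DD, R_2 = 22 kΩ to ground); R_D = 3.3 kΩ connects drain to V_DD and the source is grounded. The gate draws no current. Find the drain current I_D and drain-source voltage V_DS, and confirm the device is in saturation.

I_D ≈ 2.3 mA, V_DS ≈ 12 V

V_G = V_DD·R_2/(R_1+R_2) = 20×22/104 = 4.23 V. With the source grounded, V_GS = V_G = 4.23 V.
Assume saturation: I_D = (k_n/2)(V_GS − V_t)² = (0.63/2)×(4.23 − 1.5)² = 0.315×2.73² = 2.35 mA.
V_DS = V_DD − I_D·R_D = 20 − 2.35×3.3 = 12.2 V.
Saturation requires V_DS ≥ V_GS − V_t = 2.73 V; 12.2 ≥ 2.73 ✓.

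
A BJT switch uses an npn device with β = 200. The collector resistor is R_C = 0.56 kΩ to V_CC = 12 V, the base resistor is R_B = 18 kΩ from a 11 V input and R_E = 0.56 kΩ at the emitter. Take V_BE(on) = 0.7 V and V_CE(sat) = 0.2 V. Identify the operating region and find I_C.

saturation; I_C ≈ 10 mA

Assume active: I_B = (11 − 0.7)/(18 + 201×0.56) = 0.0789 mA, I_C = β·I_B = 15.8 mA.
Then V_CE = 12 − 15.8×0.56 − 15.9×0.56 = -5.72 V < 0.2 V — the active assumption fails.
Re-solve with V_CE = 0.2 V. KCL at the emitter: V_E/R_E = (V_BB−0.7−V_E)/R_B + (V_CC−0.2−V_E)/R_C, giving V_E = 5.97 V.
I_C = (V_CC − 0.2 − V_E)/R_C = (11.8 − 5.97)/0.56 = 10.4 mA.
Check: I_B = (10.3 − 5.97)/18 = 0.241 mA, and β·I_B = 48.1 mA > I_C, confirming saturation.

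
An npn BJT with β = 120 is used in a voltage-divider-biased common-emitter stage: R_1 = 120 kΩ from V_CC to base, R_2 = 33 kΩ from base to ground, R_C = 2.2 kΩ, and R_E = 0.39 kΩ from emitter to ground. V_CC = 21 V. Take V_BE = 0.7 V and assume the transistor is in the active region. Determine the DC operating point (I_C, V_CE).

I_C ≈ 6.3 mA, V_CE ≈ 4.7 V

Thevenize the base divider: V_Th = V_CC·R_2/(R_1+R_2) = 21×33/153 = 4.53 V, R_Th = R_1‖R_2 = 25.9 kΩ.
Base-emitter loop: V_Th = I_B·R_Th + V_BE + (β+1)I_B·R_E, so I_B = (4.53 − 0.7) / (25.9 + 121×0.39) = 0.0524 mA.
I_C = β·I_B = 120×0.0524 = 6.29 mA, and I_E = (β+1)I_B = 6.34 mA.
V_CE = V_CC − I_C·R_C − I_E·R_E = 21 − 6.29×2.2 − 6.34×0.39 = 4.69 V.
V_CE = 4.69 V > 0.2 V confirms active-region operation.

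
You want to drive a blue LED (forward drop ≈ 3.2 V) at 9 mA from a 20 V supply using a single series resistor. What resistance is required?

R ≈ 1.9 kΩ

The resistor drops V_S − V_D = 20 − 3.2 = 16.8 V at 9 mA.
R = 16.8 V / 9 mA = 1.87 kΩ.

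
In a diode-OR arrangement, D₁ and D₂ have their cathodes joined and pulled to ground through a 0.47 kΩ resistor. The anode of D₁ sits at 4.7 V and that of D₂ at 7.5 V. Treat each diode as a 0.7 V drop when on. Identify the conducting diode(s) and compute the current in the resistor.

Only D₂ conducts; I_R ≈ 14 mA

Assume both conduct. Then node N would need to be at both 4.7−0.7 = 4 V and 7.5−0.7 = 6.8 V, which is impossible.
Assume only D₂ conducts: V_N = 7.5 − 0.7 = 6.8 V, so I_R = 6.8/0.47 = 14.5 mA.
Check D₁: its anode-to-cathode voltage is 4.7 − 6.8 = -2.1 V < 0.7 V, so it is off. The assumption is consistent.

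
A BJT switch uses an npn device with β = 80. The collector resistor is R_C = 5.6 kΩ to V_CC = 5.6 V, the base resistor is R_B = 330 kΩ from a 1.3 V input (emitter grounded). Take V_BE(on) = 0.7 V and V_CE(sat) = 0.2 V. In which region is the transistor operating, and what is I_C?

Assume active. Base-emitter loop: I_B = (V_BB − V_BE)/R_B = (1.3 − 0.7)/330 = 0.00182 mA.
I_C = β·I_B = 80×0.00182 = 0.145 mA.
V_CE = V_CC − I_C·R_C = 5.6 − 0.145×5.6 = 4.79 V > V_CE(sat), so the active-region assumption holds.

active; I_C ≈ 0.15 mA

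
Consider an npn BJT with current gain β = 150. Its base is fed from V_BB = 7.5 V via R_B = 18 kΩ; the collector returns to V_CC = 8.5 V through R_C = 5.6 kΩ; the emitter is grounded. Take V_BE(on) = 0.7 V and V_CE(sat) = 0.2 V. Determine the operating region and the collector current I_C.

saturation; I_C ≈ 1.5 mA

Assume active: I_B = (7.5 − 0.7)/18 = 0.378 mA, giving I_C = β·I_B = 56.7 mA.
But then V_CE = 8.5 − 56.7×5.6 = -309 V < V_CE(sat) = 0.2 V — impossible in the active region.
So the transistor is saturated. With V_CE = 0.2 V, I_C = (V_CC − 0.2)/R_C = 8.3/5.6 = 1.48 mA.
Check: β·I_B = 56.7 mA > I_C = 1.48 mA, confirming saturation.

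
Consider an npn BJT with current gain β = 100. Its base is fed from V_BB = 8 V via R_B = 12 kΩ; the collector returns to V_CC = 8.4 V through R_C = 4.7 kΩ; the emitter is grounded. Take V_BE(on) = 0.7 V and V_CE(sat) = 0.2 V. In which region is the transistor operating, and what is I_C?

saturation; I_C ≈ 1.7 mA

Assume active: I_B = (8 − 0.7)/12 = 0.608 mA, giving I_C = β·I_B = 60.8 mA.
But then V_CE = 8.4 − 60.8×4.7 = -278 V < V_CE(sat) = 0.2 V — impossible in the active region.
So the transistor is saturated. With V_CE = 0.2 V, I_C = (V_CC − 0.2)/R_C = 8.2/4.7 = 1.74 mA.
Check: β·I_B = 60.8 mA > I_C = 1.74 mA, confirming saturation.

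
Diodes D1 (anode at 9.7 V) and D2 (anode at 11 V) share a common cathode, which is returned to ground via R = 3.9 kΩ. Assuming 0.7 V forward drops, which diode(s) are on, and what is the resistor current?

Assume both conduct. Then node N would need to be at both 9.7−0.7 = 9 V and 11−0.7 = 10.3 V, which is impossible.
Assume only D2 conducts: V_N = 11 − 0.7 = 10.3 V, so I_R = 10.3/3.9 = 2.64 mA.
Check D1: its anode-to-cathode voltage is 9.7 − 10.3 = -0.6 V < 0.7 V, so it is off. The assumption is consistent.

Only D2 conducts; I_R ≈ 2.6 mA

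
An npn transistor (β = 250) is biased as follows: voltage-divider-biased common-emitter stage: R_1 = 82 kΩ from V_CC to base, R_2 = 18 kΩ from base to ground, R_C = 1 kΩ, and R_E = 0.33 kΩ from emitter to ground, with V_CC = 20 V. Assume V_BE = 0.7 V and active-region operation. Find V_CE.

Thevenize the base divider: V_Th = V_CC·R_2/(R_1+R_2) = 20×18/100 = 3.6 V, R_Th = R_1‖R_2 = 14.8 kΩ.
Base-emitter loop: V_Th = I_B·R_Th + V_BE + (β+1)I_B·R_E, so I_B = (3.6 − 0.7) / (14.8 + 251×0.33) = 0.0297 mA.
I_C = β·I_B = 250×0.0297 = 7.43 mA, and I_E = (β+1)I_B = 7.46 mA.
V_CE = V_CC − I_C·R_C − I_E·R_E = 20 − 7.43×1 − 7.46×0.33 = 10.1 V.
V_CE = 10.1 V > 0.2 V confirms active-region operation.

V_CE ≈ 10 V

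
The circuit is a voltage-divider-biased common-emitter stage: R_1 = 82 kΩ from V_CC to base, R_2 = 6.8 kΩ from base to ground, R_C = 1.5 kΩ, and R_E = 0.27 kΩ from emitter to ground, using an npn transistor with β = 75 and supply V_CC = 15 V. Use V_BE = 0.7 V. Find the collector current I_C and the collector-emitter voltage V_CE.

I_C ≈ 1.3 mA, V_CE ≈ 13 V

Thevenize the base divider: V_Th = V_CC·R_2/(R_1+R_2) = 15×6.8/88.8 = 1.15 V, R_Th = R_1‖R_2 = 6.28 kΩ.
Base-emitter loop: V_Th = I_B·R_Th + V_BE + (β+1)I_B·R_E, so I_B = (1.15 − 0.7) / (6.28 + 76×0.27) = 0.0167 mA.
I_C = β·I_B = 75×0.0167 = 1.26 mA, and I_E = (β+1)I_B = 1.27 mA.
V_CE = V_CC − I_C·R_C − I_E·R_E = 15 − 1.26×1.5 − 1.27×0.27 = 12.8 V.
V_CE = 12.8 V > 0.2 V confirms active-region operation.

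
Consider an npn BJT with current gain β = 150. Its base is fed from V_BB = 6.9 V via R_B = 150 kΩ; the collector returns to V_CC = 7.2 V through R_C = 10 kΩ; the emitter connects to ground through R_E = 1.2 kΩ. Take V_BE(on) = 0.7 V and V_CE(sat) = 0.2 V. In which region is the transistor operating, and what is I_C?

Assume active: I_B = (6.9 − 0.7)/(150 + 151×1.2) = 0.0187 mA, I_C = β·I_B = 2.81 mA.
Then V_CE = 7.2 − 2.81×10 − 2.83×1.2 = -24.3 V < 0.2 V — the active assumption fails.
Re-solve with V_CE = 0.2 V. KCL at the emitter: V_E/R_E = (V_BB−0.7−V_E)/R_B + (V_CC−0.2−V_E)/R_C, giving V_E = 0.789 V.
I_C = (V_CC − 0.2 − V_E)/R_C = (7 − 0.789)/10 = 0.621 mA.
Check: I_B = (6.2 − 0.789)/150 = 0.0361 mA, and β·I_B = 5.41 mA > I_C, confirming saturation.

saturation; I_C ≈ 0.62 mA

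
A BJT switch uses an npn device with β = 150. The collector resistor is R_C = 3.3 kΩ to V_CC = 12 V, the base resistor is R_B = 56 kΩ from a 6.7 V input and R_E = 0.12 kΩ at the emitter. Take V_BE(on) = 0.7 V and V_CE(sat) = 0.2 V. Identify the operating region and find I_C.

saturation; I_C ≈ 3.4 mA

Assume active: I_B = (6.7 − 0.7)/(56 + 151×0.12) = 0.0809 mA, I_C = β·I_B = 12.1 mA.
Then V_CE = 12 − 12.1×3.3 − 12.2×0.12 = -29.5 V < 0.2 V — the active assumption fails.
Re-solve with V_CE = 0.2 V. KCL at the emitter: V_E/R_E = (V_BB−0.7−V_E)/R_B + (V_CC−0.2−V_E)/R_C, giving V_E = 0.426 V.
I_C = (V_CC − 0.2 − V_E)/R_C = (11.8 − 0.426)/3.3 = 3.45 mA.
Check: I_B = (6 − 0.426)/56 = 0.0995 mA, and β·I_B = 14.9 mA > I_C, confirming saturation.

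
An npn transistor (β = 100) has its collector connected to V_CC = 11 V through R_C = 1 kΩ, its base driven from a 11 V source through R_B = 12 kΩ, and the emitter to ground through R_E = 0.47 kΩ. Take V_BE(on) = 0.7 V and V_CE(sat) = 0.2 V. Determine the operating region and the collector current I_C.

saturation; I_C ≈ 7.2 mA

Assume active: I_B = (11 − 0.7)/(12 + 101×0.47) = 0.173 mA, I_C = β·I_B = 17.3 mA.
Then V_CE = 11 − 17.3×1 − 17.5×0.47 = -14.5 V < 0.2 V — the active assumption fails.
Re-solve with V_CE = 0.2 V. KCL at the emitter: V_E/R_E = (V_BB−0.7−V_E)/R_B + (V_CC−0.2−V_E)/R_C, giving V_E = 3.63 V.
I_C = (V_CC − 0.2 − V_E)/R_C = (10.8 − 3.63)/1 = 7.17 mA.
Check: I_B = (10.3 − 3.63)/12 = 0.556 mA, and β·I_B = 55.6 mA > I_C, confirming saturation.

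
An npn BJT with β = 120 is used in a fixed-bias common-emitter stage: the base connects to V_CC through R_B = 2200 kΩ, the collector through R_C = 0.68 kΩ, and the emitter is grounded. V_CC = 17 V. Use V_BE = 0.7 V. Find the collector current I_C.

Base loop: V_CC = I_B·R_B + V_BE, so I_B = (17 − 0.7)/2200 kΩ = 0.00741 mA.
In the active region I_C = β·I_B = 120 × 0.00741 = 0.889 mA.
Collector loop: V_CE = V_CC − I_C·R_C = 17 − 0.889×0.68 = 16.4 V.
Since V_CE = 16.4 V > V_CE(sat) ≈ 0.2 V, the transistor is in the active region as assumed.

I_C ≈ 0.89 mA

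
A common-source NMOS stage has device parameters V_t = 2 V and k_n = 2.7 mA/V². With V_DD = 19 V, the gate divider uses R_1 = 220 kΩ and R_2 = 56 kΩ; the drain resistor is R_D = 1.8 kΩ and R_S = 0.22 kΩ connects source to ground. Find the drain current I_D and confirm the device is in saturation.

I_D ≈ 2.4 mA

V_G = V_DD·R_2/(R_1+R_2) = 19×56/276 = 3.86 V.
Assume saturation: I_D = (k_n/2)(V_GS − V_t)² with V_GS = V_G − I_D·R_S = 3.86 − 0.22·I_D.
Substituting gives 0.0653·I_D² − 2.1·I_D + 4.65 = 0, with roots I_D = 2.39 or 29.8 mA.
The root I_D = 29.8 mA gives V_GS = -2.7 V ≤ V_t, so take I_D = 2.39 mA.
Then V_GS = 3.33 V and V_DS = V_DD − I_D(R_D+R_S) = 19 − 2.39×2.02 = 14.2 V.
Saturation requires V_DS ≥ V_GS − V_t = 1.33 V; 14.2 ≥ 1.33 ✓.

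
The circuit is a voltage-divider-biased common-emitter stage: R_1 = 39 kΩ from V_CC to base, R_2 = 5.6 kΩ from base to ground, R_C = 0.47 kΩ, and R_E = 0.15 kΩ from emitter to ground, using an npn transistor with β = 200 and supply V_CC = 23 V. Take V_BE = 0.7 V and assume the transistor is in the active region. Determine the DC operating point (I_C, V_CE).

I_C ≈ 12 mA, V_CE ≈ 15 V

Thevenize the base divider: V_Th = V_CC·R_2/(R_1+R_2) = 23×5.6/44.6 = 2.89 V, R_Th = R_1‖R_2 = 4.9 kΩ.
Base-emitter loop: V_Th = I_B·R_Th + V_BE + (β+1)I_B·R_E, so I_B = (2.89 − 0.7) / (4.9 + 201×0.15) = 0.0624 mA.
I_C = β·I_B = 200×0.0624 = 12.5 mA, and I_E = (β+1)I_B = 12.5 mA.
V_CE = V_CC − I_C·R_C − I_E·R_E = 23 − 12.5×0.47 − 12.5×0.15 = 15.2 V.
V_CE = 15.2 V > 0.2 V confirms active-region operation.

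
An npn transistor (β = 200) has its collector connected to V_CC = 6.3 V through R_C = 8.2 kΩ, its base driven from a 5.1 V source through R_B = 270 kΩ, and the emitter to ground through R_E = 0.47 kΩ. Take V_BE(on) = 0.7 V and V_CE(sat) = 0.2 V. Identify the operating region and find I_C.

saturation; I_C ≈ 0.7 mA

Assume active: I_B = (5.1 − 0.7)/(270 + 201×0.47) = 0.0121 mA, I_C = β·I_B = 2.41 mA.
Then V_CE = 6.3 − 2.41×8.2 − 2.43×0.47 = -14.6 V < 0.2 V — the active assumption fails.
Re-solve with V_CE = 0.2 V. KCL at the emitter: V_E/R_E = (V_BB−0.7−V_E)/R_B + (V_CC−0.2−V_E)/R_C, giving V_E = 0.337 V.
I_C = (V_CC − 0.2 − V_E)/R_C = (6.1 − 0.337)/8.2 = 0.703 mA.
Check: I_B = (4.4 − 0.337)/270 = 0.015 mA, and β·I_B = 3.01 mA > I_C, confirming saturation.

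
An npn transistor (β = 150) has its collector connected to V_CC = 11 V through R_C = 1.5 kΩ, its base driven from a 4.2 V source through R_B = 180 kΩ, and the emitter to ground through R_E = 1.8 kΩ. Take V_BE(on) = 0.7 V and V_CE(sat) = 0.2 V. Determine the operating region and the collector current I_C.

Assume active. Base-emitter loop: I_B = (V_BB − V_BE)/(R_B + (β+1)R_E) = (4.2 − 0.7)/(180 + 151×1.8) = 0.00775 mA.
I_C = β·I_B = 150×0.00775 = 1.16 mA.
V_CE = V_CC − I_C·R_C − I_E·R_E = 11 − 1.16×1.5 − 1.17×1.8 = 7.15 V > V_CE(sat), so the active-region assumption holds.

active; I_C ≈ 1.2 mA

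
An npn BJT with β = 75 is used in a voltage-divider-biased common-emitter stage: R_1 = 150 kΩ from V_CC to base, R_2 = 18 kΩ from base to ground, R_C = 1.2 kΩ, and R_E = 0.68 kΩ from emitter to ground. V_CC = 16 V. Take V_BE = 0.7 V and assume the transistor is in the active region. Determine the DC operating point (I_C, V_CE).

I_C ≈ 1.1 mA, V_CE ≈ 14 V

Thevenize the base divider: V_Th = V_CC·R_2/(R_1+R_2) = 16×18/168 = 1.71 V, R_Th = R_1‖R_2 = 16.1 kΩ.
Base-emitter loop: V_Th = I_B·R_Th + V_BE + (β+1)I_B·R_E, so I_B = (1.71 − 0.7) / (16.1 + 76×0.68) = 0.015 mA.
I_C = β·I_B = 75×0.015 = 1.12 mA, and I_E = (β+1)I_B = 1.14 mA.
V_CE = V_CC − I_C·R_C − I_E·R_E = 16 − 1.12×1.2 − 1.14×0.68 = 13.9 V.
V_CE = 13.9 V > 0.2 V confirms active-region operation.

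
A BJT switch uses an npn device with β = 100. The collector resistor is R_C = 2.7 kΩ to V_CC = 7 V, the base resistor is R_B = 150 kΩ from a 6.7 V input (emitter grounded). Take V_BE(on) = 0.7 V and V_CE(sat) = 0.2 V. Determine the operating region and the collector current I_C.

Assume active: I_B = (6.7 − 0.7)/150 = 0.04 mA, giving I_C = β·I_B = 4 mA.
But then V_CE = 7 − 4×2.7 = -3.8 V < V_CE(sat) = 0.2 V — impossible in the active region.
So the transistor is saturated. With V_CE = 0.2 V, I_C = (V_CC − 0.2)/R_C = 6.8/2.7 = 2.52 mA.
Check: β·I_B = 4 mA > I_C = 2.52 mA, confirming saturation.

saturation; I_C ≈ 2.5 mA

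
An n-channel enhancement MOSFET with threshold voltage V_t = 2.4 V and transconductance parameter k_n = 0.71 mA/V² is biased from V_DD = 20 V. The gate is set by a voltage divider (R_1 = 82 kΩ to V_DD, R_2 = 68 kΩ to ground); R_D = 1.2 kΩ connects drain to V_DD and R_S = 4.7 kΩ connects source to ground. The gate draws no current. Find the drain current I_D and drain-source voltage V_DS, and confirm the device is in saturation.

V_G = V_DD·R_2/(R_1+R_2) = 20×68/150 = 9.07 V.
Assume saturation: I_D = (k_n/2)(V_GS − V_t)² with V_GS = V_G − I_D·R_S = 9.07 − 4.7·I_D.
Substituting gives 7.84·I_D² − 23.2·I_D + 15.8 = 0, with roots I_D = 1.05 or 1.91 mA.
The root I_D = 1.91 mA gives V_GS = 0.0791 V ≤ V_t, so take I_D = 1.05 mA.
Then V_GS = 4.12 V and V_DS = V_DD − I_D(R_D+R_S) = 20 − 1.05×5.9 = 13.8 V.
Saturation requires V_DS ≥ V_GS − V_t = 1.72 V; 13.8 ≥ 1.72 ✓.

I_D ≈ 1.1 mA, V_DS ≈ 14 V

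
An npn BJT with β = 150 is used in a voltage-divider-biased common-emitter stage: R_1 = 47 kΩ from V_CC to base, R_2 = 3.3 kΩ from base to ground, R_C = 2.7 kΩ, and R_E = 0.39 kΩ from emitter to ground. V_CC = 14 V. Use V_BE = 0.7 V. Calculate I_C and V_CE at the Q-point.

I_C ≈ 0.53 mA, V_CE ≈ 12 V

Thevenize the base divider: V_Th = V_CC·R_2/(R_1+R_2) = 14×3.3/50.3 = 0.918 V, R_Th = R_1‖R_2 = 3.08 kΩ.
Base-emitter loop: V_Th = I_B·R_Th + V_BE + (β+1)I_B·R_E, so I_B = (0.918 − 0.7) / (3.08 + 151×0.39) = 0.00353 mA.
I_C = β·I_B = 150×0.00353 = 0.529 mA, and I_E = (β+1)I_B = 0.532 mA.
V_CE = V_CC − I_C·R_C − I_E·R_E = 14 − 0.529×2.7 − 0.532×0.39 = 12.4 V.
V_CE = 12.4 V > 0.2 V confirms active-region operation.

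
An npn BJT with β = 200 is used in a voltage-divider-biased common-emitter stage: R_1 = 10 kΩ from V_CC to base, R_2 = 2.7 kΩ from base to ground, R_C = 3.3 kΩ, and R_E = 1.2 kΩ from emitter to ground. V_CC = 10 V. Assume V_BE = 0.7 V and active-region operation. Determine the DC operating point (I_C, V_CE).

I_C ≈ 1.2 mA, V_CE ≈ 4.7 V

Thevenize the base divider: V_Th = V_CC·R_2/(R_1+R_2) = 10×2.7/12.7 = 2.13 V, R_Th = R_1‖R_2 = 2.13 kΩ.
Base-emitter loop: V_Th = I_B·R_Th + V_BE + (β+1)I_B·R_E, so I_B = (2.13 − 0.7) / (2.13 + 201×1.2) = 0.00586 mA.
I_C = β·I_B = 200×0.00586 = 1.17 mA, and I_E = (β+1)I_B = 1.18 mA.
V_CE = V_CC − I_C·R_C − I_E·R_E = 10 − 1.17×3.3 − 1.18×1.2 = 4.72 V.
V_CE = 4.72 V > 0.2 V confirms active-region operation.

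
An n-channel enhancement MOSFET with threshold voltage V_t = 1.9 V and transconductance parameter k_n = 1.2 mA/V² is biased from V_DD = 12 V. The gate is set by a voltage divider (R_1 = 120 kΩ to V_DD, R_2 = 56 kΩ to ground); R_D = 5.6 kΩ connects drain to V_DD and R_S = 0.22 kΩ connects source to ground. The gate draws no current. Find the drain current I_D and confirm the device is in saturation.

V_G = V_DD·R_2/(R_1+R_2) = 12×56/176 = 3.82 V.
Assume saturation: I_D = (k_n/2)(V_GS − V_t)² with V_GS = V_G − I_D·R_S = 3.82 − 0.22·I_D.
Substituting gives 0.029·I_D² − 1.51·I_D + 2.21 = 0, with roots I_D = 1.51 or 50.4 mA.
The root I_D = 50.4 mA gives V_GS = -7.26 V ≤ V_t, so take I_D = 1.51 mA.
Then V_GS = 3.49 V and V_DS = V_DD − I_D(R_D+R_S) = 12 − 1.51×5.82 = 3.22 V.
Saturation requires V_DS ≥ V_GS − V_t = 1.59 V; 3.22 ≥ 1.59 ✓.

I_D ≈ 1.5 mA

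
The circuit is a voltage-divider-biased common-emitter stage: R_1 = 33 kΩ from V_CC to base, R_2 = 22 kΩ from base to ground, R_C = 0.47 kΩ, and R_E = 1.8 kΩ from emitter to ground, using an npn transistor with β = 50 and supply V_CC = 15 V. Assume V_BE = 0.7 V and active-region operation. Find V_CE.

V_CE ≈ 9.2 V

Thevenize the base divider: V_Th = V_CC·R_2/(R_1+R_2) = 15×22/55 = 6 V, R_Th = R_1‖R_2 = 13.2 kΩ.
Base-emitter loop: V_Th = I_B·R_Th + V_BE + (β+1)I_B·R_E, so I_B = (6 − 0.7) / (13.2 + 51×1.8) = 0.0505 mA.
I_C = β·I_B = 50×0.0505 = 2.52 mA, and I_E = (β+1)I_B = 2.57 mA.
V_CE = V_CC − I_C·R_C − I_E·R_E = 15 − 2.52×0.47 − 2.57×1.8 = 9.18 V.
V_CE = 9.18 V > 0.2 V confirms active-region operation.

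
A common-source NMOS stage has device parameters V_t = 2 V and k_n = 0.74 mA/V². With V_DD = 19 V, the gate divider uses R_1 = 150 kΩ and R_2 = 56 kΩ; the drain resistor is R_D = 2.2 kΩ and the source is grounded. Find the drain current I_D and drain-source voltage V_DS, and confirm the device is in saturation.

I_D ≈ 3.7 mA, V_DS ≈ 11 V

V_G = V_DD·R_2/(R_1+R_2) = 19×56/206 = 5.17 V. With the source grounded, V_GS = V_G = 5.17 V.
Assume saturation: I_D = (k_n/2)(V_GS − V_t)² = (0.74/2)×(5.17 − 2)² = 0.37×3.17² = 3.71 mA.
V_DS = V_DD − I_D·R_D = 19 − 3.71×2.2 = 10.8 V.
Saturation requires V_DS ≥ V_GS − V_t = 3.17 V; 10.8 ≥ 3.17 ✓.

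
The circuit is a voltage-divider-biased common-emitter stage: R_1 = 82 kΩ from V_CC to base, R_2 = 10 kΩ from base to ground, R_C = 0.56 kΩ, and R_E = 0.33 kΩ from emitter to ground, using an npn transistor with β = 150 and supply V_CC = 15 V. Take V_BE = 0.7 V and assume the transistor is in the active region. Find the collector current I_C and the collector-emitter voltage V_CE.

I_C ≈ 2.4 mA, V_CE ≈ 13 V

Thevenize the base divider: V_Th = V_CC·R_2/(R_1+R_2) = 15×10/92 = 1.63 V, R_Th = R_1‖R_2 = 8.91 kΩ.
Base-emitter loop: V_Th = I_B·R_Th + V_BE + (β+1)I_B·R_E, so I_B = (1.63 − 0.7) / (8.91 + 151×0.33) = 0.0158 mA.
I_C = β·I_B = 150×0.0158 = 2.38 mA, and I_E = (β+1)I_B = 2.39 mA.
V_CE = V_CC − I_C·R_C − I_E·R_E = 15 − 2.38×0.56 − 2.39×0.33 = 12.9 V.
V_CE = 12.9 V > 0.2 V confirms active-region operation.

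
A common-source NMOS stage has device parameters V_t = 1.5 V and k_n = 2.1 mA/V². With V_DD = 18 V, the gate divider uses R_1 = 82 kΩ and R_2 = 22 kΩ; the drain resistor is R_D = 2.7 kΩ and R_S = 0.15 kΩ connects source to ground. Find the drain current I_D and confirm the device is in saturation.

I_D ≈ 3.4 mA

V_G = V_DD·R_2/(R_1+R_2) = 18×22/104 = 3.81 V.
Assume saturation: I_D = (k_n/2)(V_GS − V_t)² with V_GS = V_G − I_D·R_S = 3.81 − 0.15·I_D.
Substituting gives 0.0236·I_D² − 1.73·I_D + 5.59 = 0, with roots I_D = 3.4 or 69.7 mA.
The root I_D = 69.7 mA gives V_GS = -6.65 V ≤ V_t, so take I_D = 3.4 mA.
Then V_GS = 3.3 V and V_DS = V_DD − I_D(R_D+R_S) = 18 − 3.4×2.85 = 8.32 V.
Saturation requires V_DS ≥ V_GS − V_t = 1.8 V; 8.32 ≥ 1.8 ✓.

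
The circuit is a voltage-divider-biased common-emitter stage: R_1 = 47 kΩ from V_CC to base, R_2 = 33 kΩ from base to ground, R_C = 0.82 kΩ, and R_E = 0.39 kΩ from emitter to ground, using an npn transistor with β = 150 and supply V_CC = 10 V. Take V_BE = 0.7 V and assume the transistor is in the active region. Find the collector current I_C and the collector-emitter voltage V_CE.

I_C ≈ 6.6 mA, V_CE ≈ 2 V

Thevenize the base divider: V_Th = V_CC·R_2/(R_1+R_2) = 10×33/80 = 4.12 V, R_Th = R_1‖R_2 = 19.4 kΩ.
Base-emitter loop: V_Th = I_B·R_Th + V_BE + (β+1)I_B·R_E, so I_B = (4.12 − 0.7) / (19.4 + 151×0.39) = 0.0438 mA.
I_C = β·I_B = 150×0.0438 = 6.56 mA, and I_E = (β+1)I_B = 6.61 mA.
V_CE = V_CC − I_C·R_C − I_E·R_E = 10 − 6.56×0.82 − 6.61×0.39 = 2.04 V.
V_CE = 2.04 V > 0.2 V confirms active-region operation.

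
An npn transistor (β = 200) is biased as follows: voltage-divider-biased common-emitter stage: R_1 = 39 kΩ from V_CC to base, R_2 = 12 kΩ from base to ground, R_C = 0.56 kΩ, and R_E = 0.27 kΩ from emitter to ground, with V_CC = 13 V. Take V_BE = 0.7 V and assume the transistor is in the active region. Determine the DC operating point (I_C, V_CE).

I_C ≈ 7.4 mA, V_CE ≈ 6.8 V

Thevenize the base divider: V_Th = V_CC·R_2/(R_1+R_2) = 13×12/51 = 3.06 V, R_Th = R_1‖R_2 = 9.18 kΩ.
Base-emitter loop: V_Th = I_B·R_Th + V_BE + (β+1)I_B·R_E, so I_B = (3.06 − 0.7) / (9.18 + 201×0.27) = 0.0372 mA.
I_C = β·I_B = 200×0.0372 = 7.44 mA, and I_E = (β+1)I_B = 7.47 mA.
V_CE = V_CC − I_C·R_C − I_E·R_E = 13 − 7.44×0.56 − 7.47×0.27 = 6.82 V.
V_CE = 6.82 V > 0.2 V confirms active-region operation.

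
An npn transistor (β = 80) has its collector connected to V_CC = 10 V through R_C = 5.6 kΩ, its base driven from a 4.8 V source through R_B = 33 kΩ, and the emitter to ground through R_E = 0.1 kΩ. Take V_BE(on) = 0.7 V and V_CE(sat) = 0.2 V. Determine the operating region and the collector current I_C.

saturation; I_C ≈ 1.7 mA

Assume active: I_B = (4.8 − 0.7)/(33 + 81×0.1) = 0.0998 mA, I_C = β·I_B = 7.98 mA.
Then V_CE = 10 − 7.98×5.6 − 8.08×0.1 = -35.5 V < 0.2 V — the active assumption fails.
Re-solve with V_CE = 0.2 V. KCL at the emitter: V_E/R_E = (V_BB−0.7−V_E)/R_B + (V_CC−0.2−V_E)/R_C, giving V_E = 0.184 V.
I_C = (V_CC − 0.2 − V_E)/R_C = (9.8 − 0.184)/5.6 = 1.72 mA.
Check: I_B = (4.1 − 0.184)/33 = 0.119 mA, and β·I_B = 9.49 mA > I_C, confirming saturation.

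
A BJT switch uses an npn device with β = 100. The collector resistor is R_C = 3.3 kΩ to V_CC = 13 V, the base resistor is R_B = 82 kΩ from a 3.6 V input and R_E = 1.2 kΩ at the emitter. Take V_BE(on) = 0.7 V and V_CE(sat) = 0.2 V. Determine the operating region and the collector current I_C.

Assume active. Base-emitter loop: I_B = (V_BB − V_BE)/(R_B + (β+1)R_E) = (3.6 − 0.7)/(82 + 101×1.2) = 0.0143 mA.
I_C = β·I_B = 100×0.0143 = 1.43 mA.
V_CE = V_CC − I_C·R_C − I_E·R_E = 13 − 1.43×3.3 − 1.44×1.2 = 6.56 V > V_CE(sat), so the active-region assumption holds.

active; I_C ≈ 1.4 mA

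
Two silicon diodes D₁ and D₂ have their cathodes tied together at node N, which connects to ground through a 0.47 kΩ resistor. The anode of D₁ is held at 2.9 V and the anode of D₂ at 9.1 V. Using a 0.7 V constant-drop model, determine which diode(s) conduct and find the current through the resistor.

Only D₂ conducts; I_R ≈ 18 mA

Assume both conduct. Then node N would need to be at both 2.9−0.7 = 2.2 V and 9.1−0.7 = 8.4 V, which is impossible.
Assume only D₂ conducts: V_N = 9.1 − 0.7 = 8.4 V, so I_R = 8.4/0.47 = 17.9 mA.
Check D₁: its anode-to-cathode voltage is 2.9 − 8.4 = -5.5 V < 0.7 V, so it is off. The assumption is consistent.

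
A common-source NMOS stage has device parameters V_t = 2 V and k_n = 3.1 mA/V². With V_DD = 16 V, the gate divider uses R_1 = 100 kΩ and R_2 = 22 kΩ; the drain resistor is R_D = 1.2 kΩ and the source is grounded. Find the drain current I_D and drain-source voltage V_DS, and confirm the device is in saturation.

V_G = V_DD·R_2/(R_1+R_2) = 16×22/122 = 2.89 V. With the source grounded, V_GS = V_G = 2.89 V.
Assume saturation: I_D = (k_n/2)(V_GS − V_t)² = (3.1/2)×(2.89 − 2)² = 1.55×0.885² = 1.21 mA.
V_DS = V_DD − I_D·R_D = 16 − 1.21×1.2 = 14.5 V.
Saturation requires V_DS ≥ V_GS − V_t = 0.885 V; 14.5 ≥ 0.885 ✓.

I_D ≈ 1.2 mA, V_DS ≈ 15 V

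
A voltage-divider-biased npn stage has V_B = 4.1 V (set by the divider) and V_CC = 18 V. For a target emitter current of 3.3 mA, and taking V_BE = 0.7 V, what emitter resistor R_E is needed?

R_E ≈ 1 kΩ

V_E = V_B − V_BE = 4.1 − 0.7 = 3.4 V.
R_E = V_E / I_E = 3.4 / 3.3 = 1.03 kΩ.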